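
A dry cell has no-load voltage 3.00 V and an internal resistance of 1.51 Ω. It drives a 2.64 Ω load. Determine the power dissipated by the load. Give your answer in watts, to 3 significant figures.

1.38 W

With r and R in series, I = ε/(r+R); the load dissipates I²R.
I = ε / (r + R) = 3.00 / (1.51 + 2.64) = 0.7229 A
P_load = I² R = (0.7229)² × 2.64 = 1.380 W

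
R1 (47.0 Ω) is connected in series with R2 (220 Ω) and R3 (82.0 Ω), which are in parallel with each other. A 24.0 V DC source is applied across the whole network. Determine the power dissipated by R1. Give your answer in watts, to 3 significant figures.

Replace R2 and R3 with their parallel equivalent so the circuit becomes R1 in series with R_p.
R_p = (220×82.0)/(220+82.0) = 59.74 Ω
R_total = 47.0 + 59.74 = 106.7 Ω
I = V / R_total = 24.0 / 106.7 = 0.2249 A
R1 carries the full series current, so P = I²R.
P_R1 = (0.2249)² × 47.0 = 2.376 W

2.38 W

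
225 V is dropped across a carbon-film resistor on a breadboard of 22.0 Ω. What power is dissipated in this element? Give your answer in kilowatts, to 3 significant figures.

2.30 kW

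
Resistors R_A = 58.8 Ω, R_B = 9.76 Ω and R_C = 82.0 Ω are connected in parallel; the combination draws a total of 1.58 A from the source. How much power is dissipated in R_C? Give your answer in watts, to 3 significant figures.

Only the total current is stated, so first find the parallel equivalent to get the voltage across the combination.
1/R_eq = 1/58.8 + 1/9.76 + 1/82.0 ⇒ R_eq = 7.595 Ω
V = I_total × R_eq = 1.580 × 7.595 = 12.00 V
P_R_C = V² / R_C = (12.00)² / 82.0 = 1.756 W

1.76 W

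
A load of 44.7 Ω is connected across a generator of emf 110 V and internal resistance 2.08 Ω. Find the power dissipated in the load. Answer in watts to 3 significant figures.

247 W

Find the circuit current first, then P = I²R for the load (series elements share I).
I = ε / (r + R) = 110 / (2.08 + 44.7) = 2.351 A
P_load = I² R = (2.351)² × 44.7 = 247.2 W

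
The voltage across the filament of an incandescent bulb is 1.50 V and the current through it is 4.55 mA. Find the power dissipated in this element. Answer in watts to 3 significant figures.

Since both terminal voltage and current are stated, P = V I gives the power in one step.
P = 1.50 V × 0.004550 A = 0.006825 W

0.00683 W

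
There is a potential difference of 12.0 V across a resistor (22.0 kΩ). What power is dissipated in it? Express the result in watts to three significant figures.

Voltage and resistance are given, so P = V²/R is the one-step route.
P = (12.0 V)² / 22000 Ω = 0.006545 W

0.00655 W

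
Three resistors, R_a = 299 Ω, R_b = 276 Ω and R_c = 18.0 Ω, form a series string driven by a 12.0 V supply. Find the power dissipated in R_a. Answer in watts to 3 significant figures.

0.122 W

Since the resistors are in series they all carry the loop current I = V/R_total; the power in any one is I²R.
R_total = 299 + 276 + 18.0 = 593.0 Ω
I = V / R_total = 12.0 / 593.0 = 0.02024 A
P_R_a = I² × R_a = (0.02024)² × 299 = 0.1224 W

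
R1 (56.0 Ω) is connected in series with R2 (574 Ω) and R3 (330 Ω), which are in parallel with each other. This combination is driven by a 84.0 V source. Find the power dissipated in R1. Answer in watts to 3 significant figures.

First combine the parallel branches into one equivalent R_p, then R1 + R_p is a series pair.
R_p = (574×330)/(574+330) = 209.5 Ω
R_total = 56.0 + 209.5 = 265.5 Ω
I = V / R_total = 84.0 / 265.5 = 0.3163 A
All the current flows through R1; use P = I²R.
P_R1 = (0.3163)² × 56.0 = 5.604 W

5.60 W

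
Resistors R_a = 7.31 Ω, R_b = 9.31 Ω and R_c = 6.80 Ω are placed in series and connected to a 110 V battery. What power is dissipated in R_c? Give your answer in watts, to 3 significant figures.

150 W

Every series element carries the same I. Get I from the total resistance, then P = I² × R_c.
R_total = 7.31 + 9.31 + 6.80 = 23.42 Ω
I = V / R_total = 110 / 23.42 = 4.697 A
P_R_c = I² × R_c = (4.697)² × 6.80 = 150.0 W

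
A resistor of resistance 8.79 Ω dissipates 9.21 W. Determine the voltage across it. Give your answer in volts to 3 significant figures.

From P = V I = I²R = V²/R, with the two given quantities we get V = √(P R).
V = √(9.21 × 8.79) = 8.998 V

9.00 V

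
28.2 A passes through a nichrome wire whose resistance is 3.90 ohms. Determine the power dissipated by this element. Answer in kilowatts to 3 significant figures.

3.10 kW

With I and R stated, P = I²R applies in one step.
P = (28.20 A)² × 3.90 Ω = 3101 W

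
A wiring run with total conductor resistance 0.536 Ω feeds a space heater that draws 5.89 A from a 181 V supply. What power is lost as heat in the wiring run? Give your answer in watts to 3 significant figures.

18.6 W

The wiring run is a series resistance carrying the load current; its dissipation is I²R_line.
The wiring run carries the full 5.89 A.
P_line = I² R_line = (5.890)² × 0.536 = 18.59 W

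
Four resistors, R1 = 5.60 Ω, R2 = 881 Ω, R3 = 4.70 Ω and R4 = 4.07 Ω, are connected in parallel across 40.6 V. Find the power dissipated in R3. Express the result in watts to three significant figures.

351 W

The supply voltage appears across each parallel branch — just use P = V²/R3.
P_R3 = V² / R3 = (40.6)² / 4.70 Ω = 350.7 W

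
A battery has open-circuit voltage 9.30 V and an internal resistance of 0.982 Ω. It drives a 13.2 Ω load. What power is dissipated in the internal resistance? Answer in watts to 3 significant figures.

The source's internal resistance is just another series element carrying I; its dissipation is I²r.
I = ε / (r + R) = 9.30 / (0.982 + 13.2) = 0.6558 A
P_int = I² r = (0.6558)² × 0.982 = 0.4223 W

0.422 W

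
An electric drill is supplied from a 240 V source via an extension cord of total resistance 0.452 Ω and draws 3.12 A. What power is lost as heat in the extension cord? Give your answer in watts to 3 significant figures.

Only the current and the line resistance are needed for the I²R loss.
The extension cord carries the full 3.12 A.
P_line = I² R_line = (3.120)² × 0.452 = 4.400 W

4.40 W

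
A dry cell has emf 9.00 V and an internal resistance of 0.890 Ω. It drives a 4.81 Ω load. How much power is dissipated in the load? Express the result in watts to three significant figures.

12.0 W

Find the circuit current first, then P = I²R for the load (series elements share I).
I = ε / (r + R) = 9.00 / (0.890 + 4.81) = 1.579 A
P_load = I² R = (1.579)² × 4.81 = 11.99 W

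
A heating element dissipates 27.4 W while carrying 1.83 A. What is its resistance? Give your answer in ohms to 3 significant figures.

8.18 Ω

The two known quantities fix the third via R = P / I².
R = 27.4 / (1.830)² = 8.182 Ω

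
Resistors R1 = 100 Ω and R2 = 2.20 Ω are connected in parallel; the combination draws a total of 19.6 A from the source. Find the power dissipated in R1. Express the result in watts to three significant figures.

We need the common branch voltage; get it from I_total × R_eq, then P = V²/R for the branch.
1/R_eq = 1/100 + 1/2.20 ⇒ R_eq = 2.153 Ω
V = I_total × R_eq = 19.60 × 2.153 = 42.19 V
P_R1 = V² / R1 = (42.19)² / 100 = 17.80 W

17.8 W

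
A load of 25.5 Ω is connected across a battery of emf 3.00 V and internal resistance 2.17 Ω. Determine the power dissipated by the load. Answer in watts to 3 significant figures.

0.300 W

Load and internal resistance form a series loop — compute the loop current, then the load power via I²R.
I = ε / (r + R) = 3.00 / (2.17 + 25.5) = 0.1084 A
P_load = I² R = (0.1084)² × 25.5 = 0.2998 W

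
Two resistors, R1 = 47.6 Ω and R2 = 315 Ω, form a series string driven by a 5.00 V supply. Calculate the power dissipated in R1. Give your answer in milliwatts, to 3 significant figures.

9.05 mW

The current is common to all series resistors; compute it, then apply P = I²R for the target.
R_total = 47.6 + 315 = 362.6 Ω
I = V / R_total = 5.00 / 362.6 = 0.01379 A
P_R1 = I² × R1 = (0.01379)² × 47.6 = 0.009051 W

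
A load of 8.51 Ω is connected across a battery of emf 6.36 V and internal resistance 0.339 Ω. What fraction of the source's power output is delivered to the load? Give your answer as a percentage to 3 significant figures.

96.2 %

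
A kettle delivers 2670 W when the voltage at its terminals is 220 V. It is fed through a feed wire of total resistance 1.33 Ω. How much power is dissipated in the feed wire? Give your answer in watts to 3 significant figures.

196 W

The feed wire is a series resistance carrying the load current; its dissipation is I²R_line.
I = P / V = 2670 / 220 = 12.14 A through the feed wire.
P_line = I² R_line = (12.14)² × 1.33 = 195.9 W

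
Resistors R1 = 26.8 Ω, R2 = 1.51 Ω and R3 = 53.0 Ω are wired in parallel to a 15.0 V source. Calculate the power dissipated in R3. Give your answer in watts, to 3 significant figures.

Every branch has 15.0 V across it, so for R3 the power is simply V²/R.
P_R3 = V² / R3 = (15.0)² / 53.0 Ω = 4.245 W

4.25 W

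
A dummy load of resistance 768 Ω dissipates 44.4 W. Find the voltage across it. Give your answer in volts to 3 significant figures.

Inverting the appropriate power form: V = √(P R).
V = √(44.4 × 768) = 184.7 V

185 V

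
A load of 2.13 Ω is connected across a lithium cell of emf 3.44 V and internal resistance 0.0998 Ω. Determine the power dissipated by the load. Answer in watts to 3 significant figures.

Load and internal resistance form a series loop — compute the loop current, then the load power via I²R.
I = ε / (r + R) = 3.44 / (0.0998 + 2.13) = 1.543 A
P_load = I² R = (1.543)² × 2.13 = 5.069 W

5.07 W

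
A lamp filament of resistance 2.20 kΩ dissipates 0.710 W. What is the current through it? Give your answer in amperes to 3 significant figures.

0.0180 A

The two known quantities fix the third via I = √(P / R).
I = √(0.710 / 2200) = 0.01796 A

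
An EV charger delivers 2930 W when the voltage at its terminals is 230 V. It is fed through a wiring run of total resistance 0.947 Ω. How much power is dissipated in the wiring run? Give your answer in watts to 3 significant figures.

The wiring run is a series resistance carrying the load current; its dissipation is I²R_line.
I = P / V = 2930 / 230 = 12.74 A through the wiring run.
P_line = I² R_line = (12.74)² × 0.947 = 153.7 W

154 W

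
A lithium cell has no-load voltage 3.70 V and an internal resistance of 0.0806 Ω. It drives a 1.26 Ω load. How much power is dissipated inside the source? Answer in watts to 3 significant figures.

The internal resistance carries the same current as the load; P_int = I²r.
I = ε / (r + R) = 3.70 / (0.0806 + 1.26) = 2.760 A
P_int = I² r = (2.760)² × 0.0806 = 0.6140 W

0.614 W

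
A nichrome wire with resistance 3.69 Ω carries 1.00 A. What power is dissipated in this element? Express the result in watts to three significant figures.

3.69 W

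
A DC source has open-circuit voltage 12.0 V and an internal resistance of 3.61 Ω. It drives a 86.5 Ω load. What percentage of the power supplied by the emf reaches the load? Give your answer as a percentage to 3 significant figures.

96.0 %

η = P_load/(P_load+P_int) = I²R/(I²R+I²r) = R/(R+r) — the I² cancels for series elements.
η = R / (R + r) = 86.5 / (86.5 + 3.61) = 0.9599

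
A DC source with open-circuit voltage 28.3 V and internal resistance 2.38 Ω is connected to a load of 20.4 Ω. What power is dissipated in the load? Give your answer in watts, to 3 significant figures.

With r and R in series, I = ε/(r+R); the load dissipates I²R.
I = ε / (r + R) = 28.3 / (2.38 + 20.4) = 1.242 A
P_load = I² R = (1.242)² × 20.4 = 31.48 W

31.5 W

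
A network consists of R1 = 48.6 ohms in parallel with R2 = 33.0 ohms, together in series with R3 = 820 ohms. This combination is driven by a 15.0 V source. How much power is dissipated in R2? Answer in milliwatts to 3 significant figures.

Reduce the parallel combination to a single R_p; the circuit then becomes R_p in series with the remaining resistor.
R_p = (48.6×33.0)/(48.6+33.0) = 19.65 Ω
R_total = R_p + 820 = 19.65 + 820 = 839.7 Ω
I = V / R_total = 15.0 / 839.7 = 0.01786 A
Voltage across the parallel pair: V_p = I × R_p = 0.01786 × 19.65 = 0.3511 V
R2 has V_p across it, so P = V_p²/R2.
P_R2 = (0.3511)² / 33.0 = 0.003736 W

3.74 mW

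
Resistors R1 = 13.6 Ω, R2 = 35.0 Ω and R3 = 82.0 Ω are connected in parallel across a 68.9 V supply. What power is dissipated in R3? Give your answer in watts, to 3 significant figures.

57.9 W

Every branch has 68.9 V across it, so for R3 the power is simply V²/R.
P_R3 = V² / R3 = (68.9)² / 82.0 Ω = 57.89 W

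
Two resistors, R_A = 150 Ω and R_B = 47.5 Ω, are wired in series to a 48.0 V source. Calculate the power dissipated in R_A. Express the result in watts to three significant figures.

Series elements share the same current, so find I first, then use P = I²R.
R_total = 150 + 47.5 = 197.5 Ω
I = V / R_total = 48.0 / 197.5 = 0.2430 A
P_R_A = I² × R_A = (0.2430)² × 150 = 8.860 W

8.86 W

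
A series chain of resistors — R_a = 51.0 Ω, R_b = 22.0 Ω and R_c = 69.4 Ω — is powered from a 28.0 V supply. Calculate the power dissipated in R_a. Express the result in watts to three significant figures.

1.97 W

In a series string the same current flows through every resistor — find that current, then P = I²R for the one we want.
R_total = 51.0 + 22.0 + 69.4 = 142.4 Ω
I = V / R_total = 28.0 / 142.4 = 0.1966 A
P_R_a = I² × R_a = (0.1966)² × 51.0 = 1.972 W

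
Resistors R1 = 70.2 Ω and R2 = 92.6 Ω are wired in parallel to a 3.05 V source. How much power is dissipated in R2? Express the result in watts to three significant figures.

R2 sits directly across the source, so P = V²/R with V = 3.05 V.
P_R2 = V² / R2 = (3.05)² / 92.6 Ω = 0.1005 W

0.100 W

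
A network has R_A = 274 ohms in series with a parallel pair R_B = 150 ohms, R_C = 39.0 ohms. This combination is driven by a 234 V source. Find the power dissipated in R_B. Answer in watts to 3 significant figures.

Reduce the parallel pair to R_p first; the network is then a simple series string.
R_p = (150×39.0)/(150+39.0) = 30.95 Ω
R_total = 274 + 30.95 = 305.0 Ω
I = V / R_total = 234 / 305.0 = 0.7673 A
Voltage across the parallel pair: V_p = I × R_p = 0.7673 × 30.95 = 23.75 V
R_B sees V_p directly, so P = V_p² / R_B.
P_R_B = (23.75)² / 150 = 3.761 W

3.76 W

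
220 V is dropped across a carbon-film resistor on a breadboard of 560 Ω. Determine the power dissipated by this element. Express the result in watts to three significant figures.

With V across and R both known, P = V²/R gives the dissipation directly.
P = (220 V)² / 560 Ω = 86.43 W

86.4 W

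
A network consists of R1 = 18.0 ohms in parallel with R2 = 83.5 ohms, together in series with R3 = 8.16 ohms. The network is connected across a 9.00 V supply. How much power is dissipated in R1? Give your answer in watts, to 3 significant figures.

1.87 W

First find R_p for the parallel pair, then treat R_p + R3 as a series loop.
R_p = (18.0×83.5)/(18.0+83.5) = 14.81 Ω
R_total = R_p + 8.16 = 14.81 + 8.16 = 22.97 Ω
I = V / R_total = 9.00 / 22.97 = 0.3919 A
Voltage across the parallel pair: V_p = I × R_p = 0.3919 × 14.81 = 5.802 V
Use P = V²/R for R1 with V = V_p.
P_R1 = (5.802)² / 18.0 = 1.870 W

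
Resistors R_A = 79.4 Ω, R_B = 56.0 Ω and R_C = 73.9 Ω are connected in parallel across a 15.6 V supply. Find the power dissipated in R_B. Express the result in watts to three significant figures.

The supply voltage appears across each parallel branch — just use P = V²/R_B.
P_R_B = V² / R_B = (15.6)² / 56.0 Ω = 4.346 W

4.35 W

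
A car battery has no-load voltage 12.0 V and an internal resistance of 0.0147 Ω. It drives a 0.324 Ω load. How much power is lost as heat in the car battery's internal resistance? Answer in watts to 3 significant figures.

18.5 W

r is in series with the load, so it carries the full circuit current — the loss in it is I²r.
I = ε / (r + R) = 12.0 / (0.0147 + 0.324) = 35.43 A
P_int = I² r = (35.43)² × 0.0147 = 18.45 W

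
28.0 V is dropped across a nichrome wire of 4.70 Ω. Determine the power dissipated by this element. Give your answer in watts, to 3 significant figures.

V and R are stated; P = V²/R avoids computing the current.
P = (28.0 V)² / 4.70 Ω = 166.8 W

167 W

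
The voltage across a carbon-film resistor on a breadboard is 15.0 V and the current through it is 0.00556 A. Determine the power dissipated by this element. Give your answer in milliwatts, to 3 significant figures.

V and I are known directly — P = V I, no intermediate step needed.
P = 15.0 V × 0.005560 A = 0.08340 W

83.4 mW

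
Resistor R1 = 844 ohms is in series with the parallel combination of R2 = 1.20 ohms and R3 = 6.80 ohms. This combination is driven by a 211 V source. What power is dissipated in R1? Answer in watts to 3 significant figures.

Reduce the parallel pair to R_p first; the network is then a simple series string.
R_p = (1.20×6.80)/(1.20+6.80) = 1.020 Ω
R_total = 844 + 1.020 = 845.0 Ω
I = V / R_total = 211 / 845.0 = 0.2497 A
All the current flows through R1; use P = I²R.
P_R1 = (0.2497)² × 844 = 52.62 W

52.6 W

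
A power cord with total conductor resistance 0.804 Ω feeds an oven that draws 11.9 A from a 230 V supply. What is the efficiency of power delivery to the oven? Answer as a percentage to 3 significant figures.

The power cord carries the full 11.9 A.
P_line = I² R_line = (11.90)² × 0.804 = 113.9 W
P_source = V I = 230 × 11.90 = 2737 W; P_load = 2623 W
η = P_load / P_source = 2623 / 2737 = 0.9584

95.8 %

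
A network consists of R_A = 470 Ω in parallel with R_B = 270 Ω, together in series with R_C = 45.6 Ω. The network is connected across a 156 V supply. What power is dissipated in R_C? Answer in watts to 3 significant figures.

Collapse the R_A‖R_B pair into one equivalent R_p; then R_p and R_C form a series string.
R_p = (470×270)/(470+270) = 171.5 Ω
R_total = R_p + 45.6 = 171.5 + 45.6 = 217.1 Ω
I = V / R_total = 156 / 217.1 = 0.7186 A
R_C is the series element, so its power is I²R.
P_R_C = (0.7186)² × 45.6 = 23.55 W

23.5 W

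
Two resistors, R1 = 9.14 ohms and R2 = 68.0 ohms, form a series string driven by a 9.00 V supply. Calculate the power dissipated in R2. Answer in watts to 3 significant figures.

0.926 W

Series elements share the same current, so find I first, then use P = I²R.
R_total = 9.14 + 68.0 = 77.14 Ω
I = V / R_total = 9.00 / 77.14 = 0.1167 A
P_R2 = I² × R2 = (0.1167)² × 68.0 = 0.9256 W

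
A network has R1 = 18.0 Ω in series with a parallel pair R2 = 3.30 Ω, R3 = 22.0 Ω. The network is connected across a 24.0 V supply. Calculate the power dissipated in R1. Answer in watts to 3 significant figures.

Collapse R2‖R3 to a single equivalent, reducing the network to two series elements.
R_p = (3.30×22.0)/(3.30+22.0) = 2.870 Ω
R_total = 18.0 + 2.870 = 20.87 Ω
I = V / R_total = 24.0 / 20.87 = 1.150 A
All the current flows through R1; use P = I²R.
P_R1 = (1.150)² × 18.0 = 23.80 W

23.8 W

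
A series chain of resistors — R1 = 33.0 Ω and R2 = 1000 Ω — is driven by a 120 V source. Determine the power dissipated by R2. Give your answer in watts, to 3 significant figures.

The current is common to all series resistors; compute it, then apply P = I²R for the target.
R_total = 33.0 + 1000 = 1033 Ω
I = V / R_total = 120 / 1033 = 0.1162 A
P_R2 = I² × R2 = (0.1162)² × 1000 = 13.49 W

13.5 W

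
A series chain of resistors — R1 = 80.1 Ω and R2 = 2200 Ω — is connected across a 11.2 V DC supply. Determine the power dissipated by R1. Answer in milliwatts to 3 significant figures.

In a series string the same current flows through every resistor — find that current, then P = I²R for the one we want.
R_total = 80.1 + 2200 = 2280 Ω
I = V / R_total = 11.2 / 2280 = 0.004912 A
P_R1 = I² × R1 = (0.004912)² × 80.1 = 0.001933 W

1.93 mW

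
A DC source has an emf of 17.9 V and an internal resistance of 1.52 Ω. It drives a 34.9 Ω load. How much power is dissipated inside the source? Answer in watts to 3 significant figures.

Internal loss is I²r, with I set by the total series resistance r+R.
I = ε / (r + R) = 17.9 / (1.52 + 34.9) = 0.4915 A
P_int = I² r = (0.4915)² × 1.52 = 0.3672 W

0.367 W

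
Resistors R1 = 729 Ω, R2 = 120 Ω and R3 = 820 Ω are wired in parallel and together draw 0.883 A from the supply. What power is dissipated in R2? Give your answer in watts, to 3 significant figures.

54.4 W

We need the common branch voltage; get it from I_total × R_eq, then P = V²/R for the branch.
1/R_eq = 1/729 + 1/120 + 1/820 ⇒ R_eq = 91.54 Ω
V = I_total × R_eq = 0.8830 × 91.54 = 80.83 V
P_R2 = V² / R2 = (80.83)² / 120 = 54.44 W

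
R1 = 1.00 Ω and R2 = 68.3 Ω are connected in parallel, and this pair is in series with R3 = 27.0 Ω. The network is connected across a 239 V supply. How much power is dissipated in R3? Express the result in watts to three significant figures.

First find R_p for the parallel pair, then treat R_p + R3 as a series loop.
R_p = (1.00×68.3)/(1.00+68.3) = 0.9856 Ω
R_total = R_p + 27.0 = 0.9856 + 27.0 = 27.99 Ω
I = V / R_total = 239 / 27.99 = 8.540 A
R3 is the series element, so its power is I²R.
P_R3 = (8.540)² × 27.0 = 1969 W

1970 W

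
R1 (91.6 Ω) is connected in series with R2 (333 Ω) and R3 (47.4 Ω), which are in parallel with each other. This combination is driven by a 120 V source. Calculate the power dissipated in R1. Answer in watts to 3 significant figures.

74.5 W

Collapse R2‖R3 to a single equivalent, reducing the network to two series elements.
R_p = (333×47.4)/(333+47.4) = 41.49 Ω
R_total = 91.6 + 41.49 = 133.1 Ω
I = V / R_total = 120 / 133.1 = 0.9016 A
The full supply current passes through R1: P = I²R.
P_R1 = (0.9016)² × 91.6 = 74.46 W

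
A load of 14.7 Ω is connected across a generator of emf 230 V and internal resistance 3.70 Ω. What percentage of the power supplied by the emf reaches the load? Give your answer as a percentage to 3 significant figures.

Both r and R carry the same current, so the power split is just the resistance split: η = R/(R+r).
η = R / (R + r) = 14.7 / (14.7 + 3.70) = 0.7989

79.9 %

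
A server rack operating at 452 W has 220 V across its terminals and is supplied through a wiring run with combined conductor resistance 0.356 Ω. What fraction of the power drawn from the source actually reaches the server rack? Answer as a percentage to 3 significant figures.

I = P / V = 452 / 220 = 2.055 A through the wiring run.
P_line = I² R_line = (2.055)² × 0.356 = 1.503 W
P_source = P_load + P_line = 452.0 + 1.503 = 453.5 W
η = P_load / P_source = 452.0 / 453.5 = 0.9967

99.7 %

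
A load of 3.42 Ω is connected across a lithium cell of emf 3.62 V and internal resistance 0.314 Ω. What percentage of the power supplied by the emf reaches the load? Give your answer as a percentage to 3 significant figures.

91.6 %

Both r and R carry the same current, so the power split is just the resistance split: η = R/(R+r).
η = R / (R + r) = 3.42 / (3.42 + 0.314) = 0.9159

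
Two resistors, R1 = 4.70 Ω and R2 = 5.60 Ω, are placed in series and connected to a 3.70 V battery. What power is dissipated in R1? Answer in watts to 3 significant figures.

0.606 W

Series elements share the same current, so find I first, then use P = I²R.
R_total = 4.70 + 5.60 = 10.30 Ω
I = V / R_total = 3.70 / 10.30 = 0.3592 A
P_R1 = I² × R1 = (0.3592)² × 4.70 = 0.6065 W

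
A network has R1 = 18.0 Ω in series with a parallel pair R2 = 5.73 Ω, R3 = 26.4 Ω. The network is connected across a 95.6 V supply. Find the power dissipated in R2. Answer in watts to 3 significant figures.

Reduce the parallel pair to R_p first; the network is then a simple series string.
R_p = (5.73×26.4)/(5.73+26.4) = 4.708 Ω
R_total = 18.0 + 4.708 = 22.71 Ω
I = V / R_total = 95.6 / 22.71 = 4.210 A
Voltage across the parallel pair: V_p = I × R_p = 4.210 × 4.708 = 19.82 V
With V_p across R2, its power is V_p²/R2.
P_R2 = (19.82)² / 5.73 = 68.56 W

68.6 W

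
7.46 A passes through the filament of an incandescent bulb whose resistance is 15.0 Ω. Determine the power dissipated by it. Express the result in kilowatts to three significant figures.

Knowing I and R, the power is just I²R — no need to find V first.
P = (7.460 A)² × 15.0 Ω = 834.8 W

0.835 kW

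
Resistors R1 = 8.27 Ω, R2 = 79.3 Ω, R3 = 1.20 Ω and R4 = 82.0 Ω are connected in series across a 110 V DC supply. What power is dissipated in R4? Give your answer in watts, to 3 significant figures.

34.0 W

Every series element carries the same I. Get I from the total resistance, then P = I² × R4.
R_total = 8.27 + 79.3 + 1.20 + 82.0 = 170.8 Ω
I = V / R_total = 110 / 170.8 = 0.6441 A
P_R4 = I² × R4 = (0.6441)² × 82.0 = 34.02 W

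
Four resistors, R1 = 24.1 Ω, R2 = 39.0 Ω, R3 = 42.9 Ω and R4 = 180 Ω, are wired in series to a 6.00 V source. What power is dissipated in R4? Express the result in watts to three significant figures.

Every series element carries the same I. Get I from the total resistance, then P = I² × R4.
R_total = 24.1 + 39.0 + 42.9 + 180 = 286.0 Ω
I = V / R_total = 6.00 / 286.0 = 0.02098 A
P_R4 = I² × R4 = (0.02098)² × 180 = 0.07922 W

0.0792 W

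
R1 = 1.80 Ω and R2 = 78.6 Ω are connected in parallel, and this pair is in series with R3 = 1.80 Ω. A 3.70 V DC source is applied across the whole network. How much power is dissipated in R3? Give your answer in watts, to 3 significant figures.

1.94 W

Collapse the R1‖R2 pair into one equivalent R_p; then R_p and R3 form a series string.
R_p = (1.80×78.6)/(1.80+78.6) = 1.760 Ω
R_total = R_p + 1.80 = 1.760 + 1.80 = 3.560 Ω
I = V / R_total = 3.70 / 3.560 = 1.039 A
R3 is the series element, so its power is I²R.
P_R3 = (1.039)² × 1.80 = 1.945 W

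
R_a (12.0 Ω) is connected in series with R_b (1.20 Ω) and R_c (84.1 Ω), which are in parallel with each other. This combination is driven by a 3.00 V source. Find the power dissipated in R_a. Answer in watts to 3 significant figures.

0.621 W

First combine the parallel branches into one equivalent R_p, then R_a + R_p is a series pair.
R_p = (1.20×84.1)/(1.20+84.1) = 1.183 Ω
R_total = 12.0 + 1.183 = 13.18 Ω
I = V / R_total = 3.00 / 13.18 = 0.2276 A
All the current flows through R_a; use P = I²R.
P_R_a = (0.2276)² × 12.0 = 0.6214 W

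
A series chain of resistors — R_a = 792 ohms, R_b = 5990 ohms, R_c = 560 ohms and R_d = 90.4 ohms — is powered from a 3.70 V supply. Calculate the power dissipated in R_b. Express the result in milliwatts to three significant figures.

1.48 mW

Since the resistors are in series they all carry the loop current I = V/R_total; the power in any one is I²R.
R_total = 792 + 5990 + 560 + 90.4 = 7432 Ω
I = V / R_total = 3.70 / 7432 = 0.0004978 A
P_R_b = I² × R_b = (0.0004978)² × 5990 = 0.001484 W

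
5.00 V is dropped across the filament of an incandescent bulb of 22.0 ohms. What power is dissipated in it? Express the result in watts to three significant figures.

1.14 W

V and R are stated; P = V²/R avoids computing the current.
P = (5.00 V)² / 22.0 Ω = 1.136 W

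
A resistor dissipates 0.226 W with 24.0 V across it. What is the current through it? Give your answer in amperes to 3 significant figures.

Rearranging the power relation for the two known quantities gives I = P / V.
I = 0.226 / 24.0 = 0.009417 A

0.00942 A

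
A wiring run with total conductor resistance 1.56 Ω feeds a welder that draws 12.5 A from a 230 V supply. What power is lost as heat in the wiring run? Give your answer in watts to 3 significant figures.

Line loss is just I²R for the cable — we know both I and R_line directly.
The wiring run carries the full 12.5 A.
P_line = I² R_line = (12.50)² × 1.56 = 243.8 W

244 W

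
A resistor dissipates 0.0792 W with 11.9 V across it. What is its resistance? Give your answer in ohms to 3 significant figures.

From P = V I = I²R = V²/R, with the two given quantities we get R = V² / P.
R = (11.9)² / 0.0792 = 1788 Ω

1790 Ω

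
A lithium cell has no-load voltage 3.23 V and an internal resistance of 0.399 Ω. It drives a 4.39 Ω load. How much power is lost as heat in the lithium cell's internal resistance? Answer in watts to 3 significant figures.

The source's internal resistance is just another series element carrying I; its dissipation is I²r.
I = ε / (r + R) = 3.23 / (0.399 + 4.39) = 0.6745 A
P_int = I² r = (0.6745)² × 0.399 = 0.1815 W

0.182 W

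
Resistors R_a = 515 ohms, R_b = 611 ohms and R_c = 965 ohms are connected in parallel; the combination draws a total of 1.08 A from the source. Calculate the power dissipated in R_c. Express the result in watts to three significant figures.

56.8 W

We need the common branch voltage; get it from I_total × R_eq, then P = V²/R for the branch.
1/R_eq = 1/515 + 1/611 + 1/965 ⇒ R_eq = 216.7 Ω
V = I_total × R_eq = 1.080 × 216.7 = 234.0 V
P_R_c = V² / R_c = (234.0)² / 965 = 56.76 W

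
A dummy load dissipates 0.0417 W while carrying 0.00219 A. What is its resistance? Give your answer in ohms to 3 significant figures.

8690 Ω

Inverting the appropriate power form: R = P / I².
R = 0.0417 / (0.002190)² = 8695 Ω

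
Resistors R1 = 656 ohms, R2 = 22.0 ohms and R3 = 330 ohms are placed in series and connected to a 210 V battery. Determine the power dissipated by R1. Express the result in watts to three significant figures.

Every series element carries the same I. Get I from the total resistance, then P = I² × R1.
R_total = 656 + 22.0 + 330 = 1008 Ω
I = V / R_total = 210 / 1008 = 0.2083 A
P_R1 = I² × R1 = (0.2083)² × 656 = 28.47 W

28.5 W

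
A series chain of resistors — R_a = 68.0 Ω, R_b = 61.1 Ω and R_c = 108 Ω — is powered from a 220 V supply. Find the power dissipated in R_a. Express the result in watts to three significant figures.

58.5 W

Since the resistors are in series they all carry the loop current I = V/R_total; the power in any one is I²R.
R_total = 68.0 + 61.1 + 108 = 237.1 Ω
I = V / R_total = 220 / 237.1 = 0.9279 A
P_R_a = I² × R_a = (0.9279)² × 68.0 = 58.55 W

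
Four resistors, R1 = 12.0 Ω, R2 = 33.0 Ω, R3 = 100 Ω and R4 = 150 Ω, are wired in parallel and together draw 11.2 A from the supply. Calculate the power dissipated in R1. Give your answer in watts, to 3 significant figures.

616 W

We need the common branch voltage; get it from I_total × R_eq, then P = V²/R for the branch.
1/R_eq = 1/12.0 + 1/33.0 + 1/100 + 1/150 ⇒ R_eq = 7.674 Ω
V = I_total × R_eq = 11.20 × 7.674 = 85.95 V
P_R1 = V² / R1 = (85.95)² / 12.0 = 615.7 W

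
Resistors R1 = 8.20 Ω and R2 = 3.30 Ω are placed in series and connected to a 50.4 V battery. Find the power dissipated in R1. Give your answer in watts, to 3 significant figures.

Series elements share the same current, so find I first, then use P = I²R.
R_total = 8.20 + 3.30 = 11.50 Ω
I = V / R_total = 50.4 / 11.50 = 4.383 A
P_R1 = I² × R1 = (4.383)² × 8.20 = 157.5 W

157 W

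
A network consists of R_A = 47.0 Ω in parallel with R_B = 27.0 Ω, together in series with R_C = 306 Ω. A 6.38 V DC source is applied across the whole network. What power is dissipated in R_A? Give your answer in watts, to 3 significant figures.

0.00244 W

First find R_p for the parallel pair, then treat R_p + R_C as a series loop.
R_p = (47.0×27.0)/(47.0+27.0) = 17.15 Ω
R_total = R_p + 306 = 17.15 + 306 = 323.1 Ω
I = V / R_total = 6.38 / 323.1 = 0.01974 A
Voltage across the parallel pair: V_p = I × R_p = 0.01974 × 17.15 = 0.3386 V
R_A sits across V_p; its power is V_p²/R.
P_R_A = (0.3386)² / 47.0 = 0.002439 W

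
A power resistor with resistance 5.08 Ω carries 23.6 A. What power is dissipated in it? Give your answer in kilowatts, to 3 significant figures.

2.83 kW

Knowing I and R, the power is just I²R — no need to find V first.
P = (23.60 A)² × 5.08 Ω = 2829 W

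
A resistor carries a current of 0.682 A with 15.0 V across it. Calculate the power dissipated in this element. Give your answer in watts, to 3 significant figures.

V and I are known directly — P = V I, no intermediate step needed.
P = 15.0 V × 0.6820 A = 10.23 W

10.2 W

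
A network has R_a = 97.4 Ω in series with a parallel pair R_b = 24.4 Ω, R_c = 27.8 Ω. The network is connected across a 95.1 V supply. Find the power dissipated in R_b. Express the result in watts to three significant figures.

5.14 W

First combine the parallel branches into one equivalent R_p, then R_a + R_p is a series pair.
R_p = (24.4×27.8)/(24.4+27.8) = 12.99 Ω
R_total = 97.4 + 12.99 = 110.4 Ω
I = V / R_total = 95.1 / 110.4 = 0.8615 A
Voltage across the parallel pair: V_p = I × R_p = 0.8615 × 12.99 = 11.19 V
With V_p across R_b, its power is V_p²/R_b.
P_R_b = (11.19)² / 24.4 = 5.136 W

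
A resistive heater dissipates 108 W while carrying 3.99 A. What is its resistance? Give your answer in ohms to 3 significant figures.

6.78 Ω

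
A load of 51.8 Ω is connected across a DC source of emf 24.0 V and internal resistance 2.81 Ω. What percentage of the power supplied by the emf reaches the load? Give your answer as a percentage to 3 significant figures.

94.9 %

The source delivers εI, of which I²R reaches the load and I²r is lost; since I is common, η = R/(R+r).
η = R / (R + r) = 51.8 / (51.8 + 2.81) = 0.9485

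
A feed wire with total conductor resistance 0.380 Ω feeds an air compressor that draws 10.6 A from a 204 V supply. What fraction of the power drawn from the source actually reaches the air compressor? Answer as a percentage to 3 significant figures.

98.0 %

The feed wire carries the full 10.6 A.
P_line = I² R_line = (10.60)² × 0.380 = 42.70 W
P_source = V I = 204 × 10.60 = 2162 W; P_load = 2120 W
η = P_load / P_source = 2120 / 2162 = 0.9803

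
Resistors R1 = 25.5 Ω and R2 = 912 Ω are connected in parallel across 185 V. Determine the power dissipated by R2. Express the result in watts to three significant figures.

37.5 W

Parallel branches share the same voltage; P = V²/R gives the branch power in one step.
P_R2 = V² / R2 = (185)² / 912 Ω = 37.53 W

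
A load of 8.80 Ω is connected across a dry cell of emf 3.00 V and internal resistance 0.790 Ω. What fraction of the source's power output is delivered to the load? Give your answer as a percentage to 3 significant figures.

91.8 %

Efficiency is P_load / P_total. With a series r and R sharing the same I, P = I²R for each, so η = R/(R+r).
η = R / (R + r) = 8.80 / (8.80 + 0.790) = 0.9176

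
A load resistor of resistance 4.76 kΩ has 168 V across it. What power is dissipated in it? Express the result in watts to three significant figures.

5.93 W

V and R are stated; P = V²/R avoids computing the current.
P = (168 V)² / 4760 Ω = 5.929 W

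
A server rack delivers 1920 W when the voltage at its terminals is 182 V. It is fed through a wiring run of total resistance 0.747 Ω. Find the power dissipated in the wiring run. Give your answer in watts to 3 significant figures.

Only the current and the line resistance are needed for the I²R loss.
I = P / V = 1920 / 182 = 10.55 A through the wiring run.
P_line = I² R_line = (10.55)² × 0.747 = 83.13 W

83.1 W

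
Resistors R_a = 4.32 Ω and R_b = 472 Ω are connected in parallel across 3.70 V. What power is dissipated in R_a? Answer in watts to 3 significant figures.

3.17 W

Each parallel branch sees the full supply voltage, so P = V²/R applies directly to the target branch.
P_R_a = V² / R_a = (3.70)² / 4.32 Ω = 3.169 W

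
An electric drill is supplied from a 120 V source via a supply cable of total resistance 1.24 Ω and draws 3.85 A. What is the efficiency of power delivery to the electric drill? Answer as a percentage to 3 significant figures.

The supply cable carries the full 3.85 A.
P_line = I² R_line = (3.850)² × 1.24 = 18.38 W
P_source = V I = 120 × 3.850 = 462.0 W; P_load = 443.6 W
η = P_load / P_source = 443.6 / 462.0 = 0.9602

96.0 %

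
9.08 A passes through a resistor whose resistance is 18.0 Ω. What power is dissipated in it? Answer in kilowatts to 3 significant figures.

With I and R stated, P = I²R applies in one step.
P = (9.080 A)² × 18.0 Ω = 1484 W

1.48 kW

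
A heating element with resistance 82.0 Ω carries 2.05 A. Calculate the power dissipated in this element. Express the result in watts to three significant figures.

345 W

Knowing I and R, the power is just I²R — no need to find V first.
P = (2.050 A)² × 82.0 Ω = 344.6 W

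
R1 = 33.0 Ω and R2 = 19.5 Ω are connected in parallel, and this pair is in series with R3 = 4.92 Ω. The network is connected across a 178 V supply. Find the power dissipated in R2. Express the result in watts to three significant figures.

827 W

Collapse the R1‖R2 pair into one equivalent R_p; then R_p and R3 form a series string.
R_p = (33.0×19.5)/(33.0+19.5) = 12.26 Ω
R_total = R_p + 4.92 = 12.26 + 4.92 = 17.18 Ω
I = V / R_total = 178 / 17.18 = 10.36 A
Voltage across the parallel pair: V_p = I × R_p = 10.36 × 12.26 = 127.0 V
R2 sits across V_p; its power is V_p²/R.
P_R2 = (127.0)² / 19.5 = 827.3 W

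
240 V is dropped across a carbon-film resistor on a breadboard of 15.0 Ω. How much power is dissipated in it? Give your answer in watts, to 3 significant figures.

3840 W

Voltage and resistance are given, so P = V²/R is the one-step route.
P = (240 V)² / 15.0 Ω = 3840 W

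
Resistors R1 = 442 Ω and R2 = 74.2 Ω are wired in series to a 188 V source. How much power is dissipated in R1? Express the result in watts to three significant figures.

In a series string the same current flows through every resistor — find that current, then P = I²R for the one we want.
R_total = 442 + 74.2 = 516.2 Ω
I = V / R_total = 188 / 516.2 = 0.3642 A
P_R1 = I² × R1 = (0.3642)² × 442 = 58.63 W

58.6 W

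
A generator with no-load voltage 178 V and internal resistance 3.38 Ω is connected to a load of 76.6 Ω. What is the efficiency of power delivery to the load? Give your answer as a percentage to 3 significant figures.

95.8 %

η = P_load/(P_load+P_int) = I²R/(I²R+I²r) = R/(R+r) — the I² cancels for series elements.
η = R / (R + r) = 76.6 / (76.6 + 3.38) = 0.9577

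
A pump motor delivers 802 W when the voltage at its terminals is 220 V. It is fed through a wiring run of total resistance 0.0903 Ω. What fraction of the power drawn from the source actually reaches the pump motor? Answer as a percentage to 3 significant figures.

I = P / V = 802 / 220 = 3.645 A through the wiring run.
P_line = I² R_line = (3.645)² × 0.0903 = 1.200 W
P_source = P_load + P_line = 802.0 + 1.200 = 803.2 W
η = P_load / P_source = 802.0 / 803.2 = 0.9985

99.9 %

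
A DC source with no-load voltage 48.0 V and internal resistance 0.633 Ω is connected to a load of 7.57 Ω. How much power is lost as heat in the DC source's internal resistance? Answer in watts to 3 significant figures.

r is in series with the load, so it carries the full circuit current — the loss in it is I²r.
I = ε / (r + R) = 48.0 / (0.633 + 7.57) = 5.852 A
P_int = I² r = (5.852)² × 0.633 = 21.67 W

21.7 W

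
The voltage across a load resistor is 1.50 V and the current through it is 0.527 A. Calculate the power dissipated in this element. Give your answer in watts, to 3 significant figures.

Since both terminal voltage and current are stated, P = V I gives the power in one step.
P = 1.50 V × 0.5270 A = 0.7905 W

0.790 W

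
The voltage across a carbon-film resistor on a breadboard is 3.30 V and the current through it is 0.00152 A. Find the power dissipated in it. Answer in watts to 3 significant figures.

0.00502 W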